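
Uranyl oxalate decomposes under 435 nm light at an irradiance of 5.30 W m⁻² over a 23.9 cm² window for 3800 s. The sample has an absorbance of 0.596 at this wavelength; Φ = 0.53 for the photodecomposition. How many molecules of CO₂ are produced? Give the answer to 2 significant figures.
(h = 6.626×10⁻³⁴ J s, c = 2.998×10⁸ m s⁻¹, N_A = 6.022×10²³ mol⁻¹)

Photon energy at 435 nm: hc/λ = (6.626×10⁻³⁴)(2.998×10⁸)/(435×10⁻⁹) = 4.567×10⁻¹⁹ J.
Energy delivered: (5.30 W m⁻²)(23.9×10⁻⁴ m²)(3800 s) = 48.13 J.
Photons incident: 48.13 / 4.567×10⁻¹⁹ = 1.054×10²⁰, i.e. 1.054×10²⁰/6.022×10²³ = 1.750×10⁻⁴ mol.
Fraction absorbed: 1 − 10^(−0.596) = 0.7465.
Photons absorbed: 0.7465 × 1.750×10⁻⁴ = 1.306×10⁻⁴ mol.
Product: Φ × n_abs = 0.53 × 1.306×10⁻⁴ = 6.922×10⁻⁵ mol.
As a count: 6.922×10⁻⁵ × 6.022×10²³ = 4.2×10¹⁹.

4.2×10¹⁹ molecules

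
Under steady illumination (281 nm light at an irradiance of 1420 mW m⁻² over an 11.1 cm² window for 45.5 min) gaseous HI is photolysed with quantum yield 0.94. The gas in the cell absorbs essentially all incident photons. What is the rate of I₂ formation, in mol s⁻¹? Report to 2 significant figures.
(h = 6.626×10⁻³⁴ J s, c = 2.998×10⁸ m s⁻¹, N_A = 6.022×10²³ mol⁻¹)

Photon energy at 281 nm: hc/λ = (6.626×10⁻³⁴)(2.998×10⁸)/(281×10⁻⁹) = 7.069×10⁻¹⁹ J.
Energy delivered: (1420 mW m⁻²)(11.1×10⁻⁴ m²)(2730 s) = 4.303 J.
Photons incident: 4.303 / 7.069×10⁻¹⁹ = 6.087×10¹⁸, i.e. 6.087×10¹⁸/6.022×10²³ = 1.011×10⁻⁵ mol.
Product formed: 0.94 × 1.011×10⁻⁵ = 9.503×10⁻⁶ mol.
Rate: 9.503×10⁻⁶ / 2730 s = 3.5×10⁻⁹ mol s⁻¹.

3.5×10⁻⁹ mol s⁻¹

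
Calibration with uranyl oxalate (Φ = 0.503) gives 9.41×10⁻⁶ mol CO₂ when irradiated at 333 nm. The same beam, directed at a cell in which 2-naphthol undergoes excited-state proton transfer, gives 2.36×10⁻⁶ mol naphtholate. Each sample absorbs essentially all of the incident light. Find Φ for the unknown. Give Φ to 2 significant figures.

Φ = 0.13

Photons absorbed by the actinometer: 9.41×10⁻⁶ / 0.503 = 1.871×10⁻⁵ mol.
Φ(unknown) = 2.36×10⁻⁶ / 1.871×10⁻⁵ = 0.13.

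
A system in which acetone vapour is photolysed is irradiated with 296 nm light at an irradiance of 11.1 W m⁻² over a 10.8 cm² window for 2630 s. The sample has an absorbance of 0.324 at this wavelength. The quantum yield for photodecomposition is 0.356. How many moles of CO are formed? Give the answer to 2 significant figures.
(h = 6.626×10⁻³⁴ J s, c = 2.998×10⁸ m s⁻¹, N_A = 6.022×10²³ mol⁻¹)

1.5×10⁻⁵ mol

Photon energy at 296 nm: hc/λ = (6.626×10⁻³⁴)(2.998×10⁸)/(296×10⁻⁹) = 6.711×10⁻¹⁹ J.
Energy delivered: (11.1 W m⁻²)(10.8×10⁻⁴ m²)(2630 s) = 31.53 J.
Photons incident: 31.53 / 6.711×10⁻¹⁹ = 4.698×10¹⁹, i.e. 4.698×10¹⁹/6.022×10²³ = 7.801×10⁻⁵ mol.
Fraction absorbed: 1 − 10^(−0.324) = 0.5258.
Photons absorbed: 0.5258 × 7.801×10⁻⁵ = 4.102×10⁻⁵ mol.
Product: Φ × n_abs = 0.356 × 4.102×10⁻⁵ = 1.460×10⁻⁵ mol.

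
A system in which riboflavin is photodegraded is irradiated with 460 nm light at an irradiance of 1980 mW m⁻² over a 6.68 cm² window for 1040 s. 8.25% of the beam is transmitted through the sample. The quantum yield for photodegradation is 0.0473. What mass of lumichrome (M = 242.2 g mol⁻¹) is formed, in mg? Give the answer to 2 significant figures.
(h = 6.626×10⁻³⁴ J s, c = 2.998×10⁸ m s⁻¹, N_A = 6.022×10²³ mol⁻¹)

0.056 mg

Photon energy at 460 nm: hc/λ = (6.626×10⁻³⁴)(2.998×10⁸)/(460×10⁻⁹) = 4.318×10⁻¹⁹ J.
Energy delivered: (1980 mW m⁻²)(6.68×10⁻⁴ m²)(1040 s) = 1.376 J.
Photons incident: 1.376 / 4.318×10⁻¹⁹ = 3.187×10¹⁸, i.e. 3.187×10¹⁸/6.022×10²³ = 5.292×10⁻⁶ mol.
Fraction absorbed: 1 − 8.25/100 = 0.9175.
Photons absorbed: 0.9175 × 5.292×10⁻⁶ = 4.855×10⁻⁶ mol.
Product: Φ × n_abs = 0.0473 × 4.855×10⁻⁶ = 2.296×10⁻⁷ mol.
Mass: 2.296×10⁻⁷ × 242.2 = 5.561×10⁻⁵ g = 0.056 mg.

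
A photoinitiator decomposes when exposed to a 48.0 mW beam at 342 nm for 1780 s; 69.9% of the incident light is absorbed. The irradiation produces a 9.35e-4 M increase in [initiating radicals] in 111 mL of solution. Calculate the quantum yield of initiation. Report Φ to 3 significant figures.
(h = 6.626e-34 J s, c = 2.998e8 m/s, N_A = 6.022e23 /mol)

Φ = 0.608

Product: (9.35e-4 M)(0.111 L) = 1.038e-4 mol.
Photon energy at 342 nm: hc/λ = (6.626e-34)(2.998e8)/(342e-9) = 5.808e-19 J.
Energy delivered: (48.0 mW)(1780 s) = 85.44 J.
Photons incident: 85.44 / 5.808e-19 = 1.471e20, i.e. 1.471e20/6.022e23 = 2.443e-4 mol.
Photons absorbed: 0.699 × 2.443e-4 = 1.708e-4 mol.
Φ = 1.038e-4 mol / 1.708e-4 mol photons = 0.608.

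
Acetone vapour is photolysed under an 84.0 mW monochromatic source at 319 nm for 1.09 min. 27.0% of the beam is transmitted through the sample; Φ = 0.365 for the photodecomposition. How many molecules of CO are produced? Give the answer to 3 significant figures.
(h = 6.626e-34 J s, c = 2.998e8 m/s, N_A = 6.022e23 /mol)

2.35e18 molecules

Photon energy at 319 nm: hc/λ = (6.626e-34)(2.998e8)/(319e-9) = 6.227e-19 J.
Energy delivered: (84.0 mW)(65.4 s) = 5.494 J.
Photons incident: 5.494 / 6.227e-19 = 8.823e18, i.e. 8.823e18/6.022e23 = 1.465e-5 mol.
Fraction absorbed: 1 − 27.0/100 = 0.7300.
Photons absorbed: 0.7300 × 1.465e-5 = 1.069e-5 mol.
Product: Φ × n_abs = 0.365 × 1.069e-5 = 3.902e-6 mol.
As a count: 3.902e-6 × 6.022e23 = 2.35e18.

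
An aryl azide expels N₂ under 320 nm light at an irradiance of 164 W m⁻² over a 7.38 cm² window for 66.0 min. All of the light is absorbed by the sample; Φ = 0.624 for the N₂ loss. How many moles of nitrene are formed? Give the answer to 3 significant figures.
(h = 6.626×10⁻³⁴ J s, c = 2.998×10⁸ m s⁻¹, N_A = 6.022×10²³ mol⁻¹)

Photon energy at 320 nm: hc/λ = (6.626×10⁻³⁴)(2.998×10⁸)/(320×10⁻⁹) = 6.208×10⁻¹⁹ J.
Energy delivered: (164 W m⁻²)(7.38×10⁻⁴ m²)(3960 s) = 479.3 J.
Photons incident: 479.3 / 6.208×10⁻¹⁹ = 7.721×10²⁰, i.e. 7.721×10²⁰/6.022×10²³ = 0.001282 mol.
Product: Φ × n_abs = 0.624 × 0.001282 = 8.000×10⁻⁴ mol.

8.00×10⁻⁴ mol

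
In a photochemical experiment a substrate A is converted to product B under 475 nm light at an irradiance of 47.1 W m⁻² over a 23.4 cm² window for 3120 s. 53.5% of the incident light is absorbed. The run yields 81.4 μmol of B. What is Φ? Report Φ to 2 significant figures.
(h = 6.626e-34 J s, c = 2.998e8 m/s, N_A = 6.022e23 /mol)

Φ = 0.11

Product: 81.4 μmol = 8.14e-5 mol.
Photon energy at 475 nm: hc/λ = (6.626e-34)(2.998e8)/(475e-9) = 4.182e-19 J.
Energy delivered: (47.1 W m⁻²)(23.4e-4 m²)(3120 s) = 343.9 J.
Photons incident: 343.9 / 4.182e-19 = 8.223e20, i.e. 8.223e20/6.022e23 = 0.001365 mol.
Photons absorbed: 0.535 × 0.001365 = 7.303e-4 mol.
Φ = 8.14e-5 mol / 7.303e-4 mol photons = 0.11.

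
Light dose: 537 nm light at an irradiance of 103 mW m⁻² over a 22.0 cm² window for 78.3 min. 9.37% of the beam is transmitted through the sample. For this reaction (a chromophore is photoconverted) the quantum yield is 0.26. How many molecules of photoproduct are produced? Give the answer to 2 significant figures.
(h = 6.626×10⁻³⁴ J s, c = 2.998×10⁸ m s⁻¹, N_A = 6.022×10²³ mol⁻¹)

6.8×10¹⁷ molecules

Photon energy at 537 nm: hc/λ = (6.626×10⁻³⁴)(2.998×10⁸)/(537×10⁻⁹) = 3.699×10⁻¹⁹ J.
Energy delivered: (103 mW m⁻²)(22.0×10⁻⁴ m²)(4698 s) = 1.065 J.
Photons incident: 1.065 / 3.699×10⁻¹⁹ = 2.879×10¹⁸, i.e. 2.879×10¹⁸/6.022×10²³ = 4.781×10⁻⁶ mol.
Fraction absorbed: 1 − 9.37/100 = 0.9063.
Photons absorbed: 0.9063 × 4.781×10⁻⁶ = 4.333×10⁻⁶ mol.
Product: Φ × n_abs = 0.26 × 4.333×10⁻⁶ = 1.127×10⁻⁶ mol.
As a count: 1.127×10⁻⁶ × 6.022×10²³ = 6.8×10¹⁷.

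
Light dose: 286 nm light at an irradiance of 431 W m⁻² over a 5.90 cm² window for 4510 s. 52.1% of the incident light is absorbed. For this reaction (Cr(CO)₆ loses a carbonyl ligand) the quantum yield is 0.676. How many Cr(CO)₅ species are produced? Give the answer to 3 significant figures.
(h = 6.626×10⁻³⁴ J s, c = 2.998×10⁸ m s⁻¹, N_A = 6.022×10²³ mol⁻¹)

Photon energy at 286 nm: hc/λ = (6.626×10⁻³⁴)(2.998×10⁸)/(286×10⁻⁹) = 6.946×10⁻¹⁹ J.
Energy delivered: (431 W m⁻²)(5.90×10⁻⁴ m²)(4510 s) = 1147 J.
Photons incident: 1147 / 6.946×10⁻¹⁹ = 1.651×10²¹, i.e. 1.651×10²¹/6.022×10²³ = 0.002742 mol.
Photons absorbed: 0.521 × 0.002742 = 0.001429 mol.
Product: Φ × n_abs = 0.676 × 0.001429 = 9.660×10⁻⁴ mol.
As a count: 9.660×10⁻⁴ × 6.022×10²³ = 5.82×10²⁰.

5.82×10²⁰ species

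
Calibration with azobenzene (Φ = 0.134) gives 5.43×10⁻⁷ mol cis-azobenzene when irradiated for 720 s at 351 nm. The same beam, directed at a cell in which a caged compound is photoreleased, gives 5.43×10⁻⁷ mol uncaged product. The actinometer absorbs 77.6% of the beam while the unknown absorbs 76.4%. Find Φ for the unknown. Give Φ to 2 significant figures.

Φ = 0.14

Photons absorbed by the actinometer: 5.43×10⁻⁷ / 0.134 = 4.052×10⁻⁶ mol.
Incident flux: 4.052×10⁻⁶ / 0.776 = 5.222×10⁻⁶ einstein.
Absorbed by unknown: 0.764 × 5.222×10⁻⁶ = 3.990×10⁻⁶ mol.
Φ(unknown) = 5.43×10⁻⁷ / 3.990×10⁻⁶ = 0.14.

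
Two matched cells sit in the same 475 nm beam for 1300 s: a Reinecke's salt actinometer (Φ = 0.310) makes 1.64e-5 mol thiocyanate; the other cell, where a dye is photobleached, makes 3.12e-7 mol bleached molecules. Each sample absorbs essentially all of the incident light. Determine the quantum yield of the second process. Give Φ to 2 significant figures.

Photons absorbed by the actinometer: 1.64e-5 / 0.310 = 5.290e-5 mol.
Φ(unknown) = 3.12e-7 / 5.290e-5 = 0.0059.

Φ = 0.0059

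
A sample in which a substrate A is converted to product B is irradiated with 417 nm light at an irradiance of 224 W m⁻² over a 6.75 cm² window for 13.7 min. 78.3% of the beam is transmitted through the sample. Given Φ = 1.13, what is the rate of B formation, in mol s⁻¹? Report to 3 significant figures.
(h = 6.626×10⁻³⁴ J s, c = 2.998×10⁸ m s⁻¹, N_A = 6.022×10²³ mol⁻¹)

1.29×10⁻⁷ mol s⁻¹

Photon energy at 417 nm: hc/λ = (6.626×10⁻³⁴)(2.998×10⁸)/(417×10⁻⁹) = 4.764×10⁻¹⁹ J.
Energy delivered: (224 W m⁻²)(6.75×10⁻⁴ m²)(822 s) = 124.3 J.
Photons incident: 124.3 / 4.764×10⁻¹⁹ = 2.609×10²⁰, i.e. 2.609×10²⁰/6.022×10²³ = 4.332×10⁻⁴ mol.
Fraction absorbed: 1 − 78.3/100 = 0.2170.
Photons absorbed: 0.2170 × 4.332×10⁻⁴ = 9.400×10⁻⁵ mol.
Product formed: 1.13 × 9.400×10⁻⁵ = 1.062×10⁻⁴ mol.
Rate: 1.062×10⁻⁴ / 822 s = 1.29×10⁻⁷ mol s⁻¹.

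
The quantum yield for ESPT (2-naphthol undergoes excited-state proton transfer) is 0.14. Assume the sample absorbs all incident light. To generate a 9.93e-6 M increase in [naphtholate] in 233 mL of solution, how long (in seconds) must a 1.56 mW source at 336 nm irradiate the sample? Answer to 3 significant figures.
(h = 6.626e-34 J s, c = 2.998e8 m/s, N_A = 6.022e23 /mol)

Product: (9.93e-6 M)(0.233 L) = 2.314e-6 mol.
Photons that must be absorbed: 2.314e-6 / 0.14 = 1.653e-5 mol.
Photon energy: hc/λ = 5.912e-19 J; per mole, 3.560e5 J mol⁻¹.
Energy required: 1.653e-5 × 3.560e5 = 5.885 J.
Time: 5.885 J / 0.00156 W = 3770 s.

t ≈ 3770 s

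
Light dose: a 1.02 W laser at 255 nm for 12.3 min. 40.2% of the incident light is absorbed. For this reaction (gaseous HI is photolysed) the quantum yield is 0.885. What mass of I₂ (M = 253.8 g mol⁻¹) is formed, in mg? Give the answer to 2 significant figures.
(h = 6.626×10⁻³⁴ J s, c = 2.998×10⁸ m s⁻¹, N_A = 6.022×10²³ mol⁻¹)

Photon energy at 255 nm: hc/λ = (6.626×10⁻³⁴)(2.998×10⁸)/(255×10⁻⁹) = 7.790×10⁻¹⁹ J.
Energy delivered: (1.02 W)(738 s) = 752.8 J.
Photons incident: 752.8 / 7.790×10⁻¹⁹ = 9.664×10²⁰, i.e. 9.664×10²⁰/6.022×10²³ = 0.001605 mol.
Photons absorbed: 0.402 × 0.001605 = 6.452×10⁻⁴ mol.
Product: Φ × n_abs = 0.885 × 6.452×10⁻⁴ = 5.710×10⁻⁴ mol.
Mass: 5.710×10⁻⁴ × 253.8 = 0.1449 g = 140 mg.

140 mg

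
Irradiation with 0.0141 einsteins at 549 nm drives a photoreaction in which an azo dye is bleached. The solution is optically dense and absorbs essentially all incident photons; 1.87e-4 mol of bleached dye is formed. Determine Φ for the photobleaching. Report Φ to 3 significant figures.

Φ = 0.0133

Φ = 1.87e-4 mol / 0.0141 mol photons = 0.0133.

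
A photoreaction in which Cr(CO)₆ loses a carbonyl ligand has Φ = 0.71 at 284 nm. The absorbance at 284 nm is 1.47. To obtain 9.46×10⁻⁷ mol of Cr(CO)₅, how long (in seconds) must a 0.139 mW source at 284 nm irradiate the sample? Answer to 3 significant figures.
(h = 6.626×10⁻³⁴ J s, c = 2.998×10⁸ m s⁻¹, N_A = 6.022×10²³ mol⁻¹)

t ≈ 4180 s

Photons that must be absorbed: 9.46×10⁻⁷ / 0.71 = 1.332×10⁻⁶ mol.
Fraction absorbed: 1 − 10^(−1.47) = 0.9661.
Incident photons needed: 1.332×10⁻⁶ / 0.9661 = 1.379×10⁻⁶ mol.
Photon energy: hc/λ = 6.995×10⁻¹⁹ J; per mole, 4.212×10⁵ J mol⁻¹.
Energy required: 1.379×10⁻⁶ × 4.212×10⁵ = 0.5808 J.
Time: 0.5808 J / 0.000139 W = 4180 s.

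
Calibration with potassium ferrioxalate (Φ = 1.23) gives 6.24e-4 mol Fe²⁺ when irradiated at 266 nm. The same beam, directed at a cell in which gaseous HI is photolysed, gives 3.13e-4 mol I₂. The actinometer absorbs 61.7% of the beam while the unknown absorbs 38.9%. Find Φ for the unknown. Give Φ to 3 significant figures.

Φ = 0.979

Photons absorbed by the actinometer: 6.24e-4 / 1.23 = 5.073e-4 mol.
Incident flux: 5.073e-4 / 0.617 = 8.222e-4 einstein.
Absorbed by unknown: 0.389 × 8.222e-4 = 3.198e-4 mol.
Φ(unknown) = 3.13e-4 / 3.198e-4 = 0.979.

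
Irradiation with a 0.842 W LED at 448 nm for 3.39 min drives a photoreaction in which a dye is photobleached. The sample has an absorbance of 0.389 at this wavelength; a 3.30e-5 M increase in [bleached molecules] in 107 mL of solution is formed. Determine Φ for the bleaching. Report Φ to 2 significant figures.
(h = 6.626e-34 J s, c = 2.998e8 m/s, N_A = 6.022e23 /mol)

Product: (3.30e-5 M)(0.107 L) = 3.531e-6 mol.
Photon energy at 448 nm: hc/λ = (6.626e-34)(2.998e8)/(448e-9) = 4.434e-19 J.
Energy delivered: (0.842 W)(203.4 s) = 171.3 J.
Photons incident: 171.3 / 4.434e-19 = 3.863e20, i.e. 3.863e20/6.022e23 = 6.415e-4 mol.
Fraction absorbed: 1 − 10^(−0.389) = 0.5917.
Photons absorbed: 0.5917 × 6.415e-4 = 3.796e-4 mol.
Φ = 3.531e-6 mol / 3.796e-4 mol photons = 0.0093.

Φ = 0.0093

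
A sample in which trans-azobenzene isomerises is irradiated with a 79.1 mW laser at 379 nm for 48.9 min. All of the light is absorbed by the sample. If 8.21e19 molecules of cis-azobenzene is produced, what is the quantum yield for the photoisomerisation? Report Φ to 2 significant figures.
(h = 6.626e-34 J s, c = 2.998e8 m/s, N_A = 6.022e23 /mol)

Product: 8.21e19 / 6.022e23 = 1.363e-4 mol.
Photon energy at 379 nm: hc/λ = (6.626e-34)(2.998e8)/(379e-9) = 5.241e-19 J.
Energy delivered: (79.1 mW)(2934 s) = 232.1 J.
Photons incident: 232.1 / 5.241e-19 = 4.429e20, i.e. 4.429e20/6.022e23 = 7.355e-4 mol.
Φ = 1.363e-4 mol / 7.355e-4 mol photons = 0.19.

Φ = 0.19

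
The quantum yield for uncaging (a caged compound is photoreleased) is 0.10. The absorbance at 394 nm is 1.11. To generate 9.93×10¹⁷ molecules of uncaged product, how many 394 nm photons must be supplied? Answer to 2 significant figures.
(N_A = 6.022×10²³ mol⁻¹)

1.1×10¹⁹ photons

Product: 9.93×10¹⁷ / 6.022×10²³ = 1.649×10⁻⁶ mol.
Photons that must be absorbed: 1.649×10⁻⁶ / 0.10 = 1.649×10⁻⁵ mol.
Fraction absorbed: 1 − 10^(−1.11) = 0.9224.
Incident photons needed: 1.649×10⁻⁵ / 0.9224 = 1.788×10⁻⁵ mol.
Photon count: 1.788×10⁻⁵ × 6.022×10²³ = 1.1×10¹⁹.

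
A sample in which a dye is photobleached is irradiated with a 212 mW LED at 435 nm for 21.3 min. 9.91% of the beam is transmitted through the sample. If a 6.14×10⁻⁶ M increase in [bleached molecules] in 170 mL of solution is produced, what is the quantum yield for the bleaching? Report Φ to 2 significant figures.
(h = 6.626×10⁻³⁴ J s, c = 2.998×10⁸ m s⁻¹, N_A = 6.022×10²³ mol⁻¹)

Product: (6.14×10⁻⁶ M)(0.17 L) = 1.044×10⁻⁶ mol.
Photon energy at 435 nm: hc/λ = (6.626×10⁻³⁴)(2.998×10⁸)/(435×10⁻⁹) = 4.567×10⁻¹⁹ J.
Energy delivered: (212 mW)(1278 s) = 270.9 J.
Photons incident: 270.9 / 4.567×10⁻¹⁹ = 5.932×10²⁰, i.e. 5.932×10²⁰/6.022×10²³ = 9.851×10⁻⁴ mol.
Fraction absorbed: 1 − 9.91/100 = 0.9009.
Photons absorbed: 0.9009 × 9.851×10⁻⁴ = 8.875×10⁻⁴ mol.
Φ = 1.044×10⁻⁶ mol / 8.875×10⁻⁴ mol photons = 0.0012.

Φ = 0.0012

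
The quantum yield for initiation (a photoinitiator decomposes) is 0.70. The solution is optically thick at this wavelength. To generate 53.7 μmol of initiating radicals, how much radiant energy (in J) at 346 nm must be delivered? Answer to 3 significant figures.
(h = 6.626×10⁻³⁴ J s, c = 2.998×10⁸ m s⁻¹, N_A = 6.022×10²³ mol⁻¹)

Product: 53.7 μmol = 5.37×10⁻⁵ mol.
Photons that must be absorbed: 5.37×10⁻⁵ / 0.70 = 7.671×10⁻⁵ mol.
Photon energy: hc/λ = 5.741×10⁻¹⁹ J; per mole, 3.457×10⁵ J mol⁻¹.
Energy required: 7.671×10⁻⁵ × 3.457×10⁵ = 26.5 J.

26.5 J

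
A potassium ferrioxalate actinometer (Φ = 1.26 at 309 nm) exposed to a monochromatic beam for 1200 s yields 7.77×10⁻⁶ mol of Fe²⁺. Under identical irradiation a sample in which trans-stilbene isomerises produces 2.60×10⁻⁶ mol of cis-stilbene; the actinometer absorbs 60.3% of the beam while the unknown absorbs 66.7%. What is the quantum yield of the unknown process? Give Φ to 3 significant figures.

Φ = 0.381

Photons absorbed by the actinometer: 7.77×10⁻⁶ / 1.26 = 6.167×10⁻⁶ mol.
Incident flux: 6.167×10⁻⁶ / 0.603 = 1.023×10⁻⁵ einstein.
Absorbed by unknown: 0.667 × 1.023×10⁻⁵ = 6.823×10⁻⁶ mol.
Φ(unknown) = 2.60×10⁻⁶ / 6.823×10⁻⁶ = 0.381.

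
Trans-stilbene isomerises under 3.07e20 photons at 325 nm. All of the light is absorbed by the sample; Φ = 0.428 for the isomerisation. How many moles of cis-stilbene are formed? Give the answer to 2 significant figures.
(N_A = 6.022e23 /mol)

Moles of photons: 3.07e20 / 6.022e23 = 5.098e-4 mol.
Product: Φ × n_abs = 0.428 × 5.098e-4 = 2.182e-4 mol.

2.2e-4 mol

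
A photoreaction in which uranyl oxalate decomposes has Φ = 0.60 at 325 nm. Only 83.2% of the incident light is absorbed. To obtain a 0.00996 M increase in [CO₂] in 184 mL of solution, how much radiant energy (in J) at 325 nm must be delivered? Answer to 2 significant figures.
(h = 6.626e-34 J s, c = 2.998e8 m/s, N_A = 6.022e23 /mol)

Product: (0.00996 M)(0.184 L) = 0.001833 mol.
Photons that must be absorbed: 0.001833 / 0.60 = 0.003055 mol.
Incident photons needed: 0.003055 / 0.832 = 0.003672 mol.
Photon energy: hc/λ = 6.112e-19 J; per mole, 3.681e5 J mol⁻¹.
Energy required: 0.003672 × 3.681e5 = 1400 J.

1400 J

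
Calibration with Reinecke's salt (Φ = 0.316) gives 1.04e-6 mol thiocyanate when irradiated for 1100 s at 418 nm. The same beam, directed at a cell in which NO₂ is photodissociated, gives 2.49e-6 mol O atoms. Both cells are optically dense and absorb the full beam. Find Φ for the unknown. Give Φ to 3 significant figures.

Photons absorbed by the actinometer: 1.04e-6 / 0.316 = 3.291e-6 mol.
Φ(unknown) = 2.49e-6 / 3.291e-6 = 0.757.

Φ = 0.757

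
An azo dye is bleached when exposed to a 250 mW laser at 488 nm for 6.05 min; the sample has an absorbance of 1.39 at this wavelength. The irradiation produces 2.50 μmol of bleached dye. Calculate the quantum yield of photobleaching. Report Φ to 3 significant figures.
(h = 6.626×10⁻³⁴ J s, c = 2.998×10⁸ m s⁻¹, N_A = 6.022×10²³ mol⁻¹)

Φ = 0.00704

Product: 2.50 μmol = 2.50×10⁻⁶ mol.
Photon energy at 488 nm: hc/λ = (6.626×10⁻³⁴)(2.998×10⁸)/(488×10⁻⁹) = 4.071×10⁻¹⁹ J.
Energy delivered: (250 mW)(363 s) = 90.75 J.
Photons incident: 90.75 / 4.071×10⁻¹⁹ = 2.229×10²⁰, i.e. 2.229×10²⁰/6.022×10²³ = 3.701×10⁻⁴ mol.
Fraction absorbed: 1 − 10^(−1.39) = 0.9593.
Photons absorbed: 0.9593 × 3.701×10⁻⁴ = 3.550×10⁻⁴ mol.
Φ = 2.50×10⁻⁶ mol / 3.550×10⁻⁴ mol photons = 0.00704.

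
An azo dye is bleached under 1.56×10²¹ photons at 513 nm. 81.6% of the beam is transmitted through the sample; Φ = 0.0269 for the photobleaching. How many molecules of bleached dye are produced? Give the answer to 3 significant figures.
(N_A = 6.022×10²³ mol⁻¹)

7.72×10¹⁸ molecules

Moles of photons: 1.56×10²¹ / 6.022×10²³ = 0.002591 mol.
Fraction absorbed: 1 − 81.6/100 = 0.1840.
Photons absorbed: 0.1840 × 0.002591 = 4.767×10⁻⁴ mol.
Product: Φ × n_abs = 0.0269 × 4.767×10⁻⁴ = 1.282×10⁻⁵ mol.
As a count: 1.282×10⁻⁵ × 6.022×10²³ = 7.72×10¹⁸.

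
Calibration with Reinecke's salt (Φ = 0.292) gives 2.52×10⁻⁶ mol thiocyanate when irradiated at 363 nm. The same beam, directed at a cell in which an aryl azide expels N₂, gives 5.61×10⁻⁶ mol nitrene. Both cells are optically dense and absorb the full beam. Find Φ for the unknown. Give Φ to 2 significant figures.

Φ = 0.65

Photons absorbed by the actinometer: 2.52×10⁻⁶ / 0.292 = 8.630×10⁻⁶ mol.
Φ(unknown) = 5.61×10⁻⁶ / 8.630×10⁻⁶ = 0.65.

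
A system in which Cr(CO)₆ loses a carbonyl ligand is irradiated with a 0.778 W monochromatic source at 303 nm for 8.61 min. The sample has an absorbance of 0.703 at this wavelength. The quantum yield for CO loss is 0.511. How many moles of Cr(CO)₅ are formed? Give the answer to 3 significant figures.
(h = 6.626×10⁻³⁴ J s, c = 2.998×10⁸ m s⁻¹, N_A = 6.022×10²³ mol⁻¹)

Photon energy at 303 nm: hc/λ = (6.626×10⁻³⁴)(2.998×10⁸)/(303×10⁻⁹) = 6.556×10⁻¹⁹ J.
Energy delivered: (0.778 W)(516.6 s) = 401.9 J.
Photons incident: 401.9 / 6.556×10⁻¹⁹ = 6.130×10²⁰, i.e. 6.130×10²⁰/6.022×10²³ = 0.001018 mol.
Fraction absorbed: 1 − 10^(−0.703) = 0.8018.
Photons absorbed: 0.8018 × 0.001018 = 8.162×10⁻⁴ mol.
Product: Φ × n_abs = 0.511 × 8.162×10⁻⁴ = 4.171×10⁻⁴ mol.

4.17×10⁻⁴ mol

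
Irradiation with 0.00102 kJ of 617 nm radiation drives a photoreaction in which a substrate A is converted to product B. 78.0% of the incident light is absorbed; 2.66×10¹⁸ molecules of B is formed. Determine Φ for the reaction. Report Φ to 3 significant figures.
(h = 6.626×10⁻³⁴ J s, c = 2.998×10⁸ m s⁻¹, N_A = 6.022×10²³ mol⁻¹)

Product: 2.66×10¹⁸ / 6.022×10²³ = 4.417×10⁻⁶ mol.
Photon energy at 617 nm: hc/λ = (6.626×10⁻³⁴)(2.998×10⁸)/(617×10⁻⁹) = 3.220×10⁻¹⁹ J.
Incident energy: 0.00102 kJ = 1.02 J.
Photons incident: 1.02 / 3.220×10⁻¹⁹ = 3.168×10¹⁸, i.e. 3.168×10¹⁸/6.022×10²³ = 5.261×10⁻⁶ mol.
Photons absorbed: 0.780 × 5.261×10⁻⁶ = 4.104×10⁻⁶ mol.
Φ = 4.417×10⁻⁶ mol / 4.104×10⁻⁶ mol photons = 1.08.

Φ = 1.08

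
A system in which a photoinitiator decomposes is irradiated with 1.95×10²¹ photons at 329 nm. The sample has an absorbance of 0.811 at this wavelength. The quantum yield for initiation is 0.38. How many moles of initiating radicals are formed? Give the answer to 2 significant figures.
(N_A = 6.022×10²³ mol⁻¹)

0.0010 mol

Moles of photons: 1.95×10²¹ / 6.022×10²³ = 0.003238 mol.
Fraction absorbed: 1 − 10^(−0.811) = 0.8455.
Photons absorbed: 0.8455 × 0.003238 = 0.002738 mol.
Product: Φ × n_abs = 0.38 × 0.002738 = 0.001040 mol.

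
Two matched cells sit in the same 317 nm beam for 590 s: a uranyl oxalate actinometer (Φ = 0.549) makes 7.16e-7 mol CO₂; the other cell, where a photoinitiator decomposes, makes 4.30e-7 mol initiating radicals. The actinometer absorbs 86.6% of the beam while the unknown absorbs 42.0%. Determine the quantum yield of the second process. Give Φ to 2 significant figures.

Photons absorbed by the actinometer: 7.16e-7 / 0.549 = 1.304e-6 mol.
Incident flux: 1.304e-6 / 0.866 = 1.506e-6 einstein.
Absorbed by unknown: 0.420 × 1.506e-6 = 6.325e-7 mol.
Φ(unknown) = 4.30e-7 / 6.325e-7 = 0.68.

Φ = 0.68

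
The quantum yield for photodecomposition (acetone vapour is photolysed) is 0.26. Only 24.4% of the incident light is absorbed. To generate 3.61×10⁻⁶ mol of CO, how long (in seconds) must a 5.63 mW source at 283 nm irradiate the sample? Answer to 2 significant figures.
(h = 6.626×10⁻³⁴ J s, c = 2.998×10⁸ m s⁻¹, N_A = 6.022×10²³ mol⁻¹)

Photons that must be absorbed: 3.61×10⁻⁶ / 0.26 = 1.388×10⁻⁵ mol.
Incident photons needed: 1.388×10⁻⁵ / 0.244 = 5.689×10⁻⁵ mol.
Photon energy: hc/λ = 7.019×10⁻¹⁹ J; per mole, 4.227×10⁵ J mol⁻¹.
Energy required: 5.689×10⁻⁵ × 4.227×10⁵ = 24.05 J.
Time: 24.05 J / 0.00563 W = 4300 s.

t ≈ 4300 s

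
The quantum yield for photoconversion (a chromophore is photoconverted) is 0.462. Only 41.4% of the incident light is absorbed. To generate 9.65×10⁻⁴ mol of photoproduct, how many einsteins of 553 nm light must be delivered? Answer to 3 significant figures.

0.00505 einstein

Photons that must be absorbed: 9.65×10⁻⁴ / 0.462 = 0.002089 mol.
Incident photons needed: 0.002089 / 0.414 = 0.005046 mol.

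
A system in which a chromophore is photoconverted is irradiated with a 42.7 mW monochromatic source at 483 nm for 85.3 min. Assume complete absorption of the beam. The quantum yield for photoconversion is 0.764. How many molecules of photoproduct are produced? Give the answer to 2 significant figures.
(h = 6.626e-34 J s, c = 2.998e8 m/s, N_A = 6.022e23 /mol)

4.1e20 molecules

Photon energy at 483 nm: hc/λ = (6.626e-34)(2.998e8)/(483e-9) = 4.113e-19 J.
Energy delivered: (42.7 mW)(5118 s) = 218.5 J.
Photons incident: 218.5 / 4.113e-19 = 5.312e20, i.e. 5.312e20/6.022e23 = 8.821e-4 mol.
Product: Φ × n_abs = 0.764 × 8.821e-4 = 6.739e-4 mol.
As a count: 6.739e-4 × 6.022e23 = 4.1e20.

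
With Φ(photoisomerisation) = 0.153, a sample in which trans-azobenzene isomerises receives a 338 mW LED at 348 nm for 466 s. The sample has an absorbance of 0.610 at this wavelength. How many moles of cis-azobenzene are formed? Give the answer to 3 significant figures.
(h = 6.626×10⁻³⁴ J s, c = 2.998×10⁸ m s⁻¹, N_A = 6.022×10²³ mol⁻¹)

5.29×10⁻⁵ mol

Photon energy at 348 nm: hc/λ = (6.626×10⁻³⁴)(2.998×10⁸)/(348×10⁻⁹) = 5.708×10⁻¹⁹ J.
Energy delivered: (338 mW)(466 s) = 157.5 J.
Photons incident: 157.5 / 5.708×10⁻¹⁹ = 2.759×10²⁰, i.e. 2.759×10²⁰/6.022×10²³ = 4.582×10⁻⁴ mol.
Fraction absorbed: 1 − 10^(−0.610) = 0.7545.
Photons absorbed: 0.7545 × 4.582×10⁻⁴ = 3.457×10⁻⁴ mol.
Product: Φ × n_abs = 0.153 × 3.457×10⁻⁴ = 5.289×10⁻⁵ mol.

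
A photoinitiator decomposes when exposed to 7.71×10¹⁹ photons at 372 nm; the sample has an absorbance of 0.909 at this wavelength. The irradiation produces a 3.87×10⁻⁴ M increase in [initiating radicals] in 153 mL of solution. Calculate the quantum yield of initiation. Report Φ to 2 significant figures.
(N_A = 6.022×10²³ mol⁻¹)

Φ = 0.53

Product: (3.87×10⁻⁴ M)(0.153 L) = 5.921×10⁻⁵ mol.
Moles of photons: 7.71×10¹⁹ / 6.022×10²³ = 1.280×10⁻⁴ mol.
Fraction absorbed: 1 − 10^(−0.909) = 0.8767.
Photons absorbed: 0.8767 × 1.280×10⁻⁴ = 1.122×10⁻⁴ mol.
Φ = 5.921×10⁻⁵ mol / 1.122×10⁻⁴ mol photons = 0.53.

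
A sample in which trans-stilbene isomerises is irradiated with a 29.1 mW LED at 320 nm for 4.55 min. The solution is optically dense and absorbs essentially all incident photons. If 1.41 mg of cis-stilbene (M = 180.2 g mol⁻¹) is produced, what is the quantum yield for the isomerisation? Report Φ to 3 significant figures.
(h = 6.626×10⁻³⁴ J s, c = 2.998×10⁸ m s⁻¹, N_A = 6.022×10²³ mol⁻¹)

Product: 1.41 mg / 180.2 g mol⁻¹ = 7.825×10⁻⁶ mol.
Photon energy at 320 nm: hc/λ = (6.626×10⁻³⁴)(2.998×10⁸)/(320×10⁻⁹) = 6.208×10⁻¹⁹ J.
Energy delivered: (29.1 mW)(273 s) = 7.944 J.
Photons incident: 7.944 / 6.208×10⁻¹⁹ = 1.280×10¹⁹, i.e. 1.280×10¹⁹/6.022×10²³ = 2.126×10⁻⁵ mol.
Φ = 7.825×10⁻⁶ mol / 2.126×10⁻⁵ mol photons = 0.368.

Φ = 0.368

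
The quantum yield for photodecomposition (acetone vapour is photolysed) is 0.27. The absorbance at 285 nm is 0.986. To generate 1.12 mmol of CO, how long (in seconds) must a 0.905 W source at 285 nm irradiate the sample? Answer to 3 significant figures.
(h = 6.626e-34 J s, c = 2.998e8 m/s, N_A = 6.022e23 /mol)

Product: 1.12 mmol = 0.00112 mol.
Photons that must be absorbed: 0.00112 / 0.27 = 0.004148 mol.
Fraction absorbed: 1 − 10^(−0.986) = 0.8967.
Incident photons needed: 0.004148 / 0.8967 = 0.004626 mol.
Photon energy: hc/λ = 6.970e-19 J; per mole, 4.197e5 J mol⁻¹.
Energy required: 0.004626 × 4.197e5 = 1942 J.
Time: 1942 J / 0.905 W = 2150 s.

t ≈ 2150 s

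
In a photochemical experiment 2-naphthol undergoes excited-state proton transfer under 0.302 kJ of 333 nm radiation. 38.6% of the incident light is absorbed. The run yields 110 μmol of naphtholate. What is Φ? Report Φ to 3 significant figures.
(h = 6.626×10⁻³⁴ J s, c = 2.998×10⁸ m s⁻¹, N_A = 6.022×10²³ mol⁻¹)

Φ = 0.339

Product: 110 μmol = 1.10×10⁻⁴ mol.
Photon energy at 333 nm: hc/λ = (6.626×10⁻³⁴)(2.998×10⁸)/(333×10⁻⁹) = 5.965×10⁻¹⁹ J.
Incident energy: 0.302 kJ = 302 J.
Photons incident: 302 / 5.965×10⁻¹⁹ = 5.063×10²⁰, i.e. 5.063×10²⁰/6.022×10²³ = 8.408×10⁻⁴ mol.
Photons absorbed: 0.386 × 8.408×10⁻⁴ = 3.245×10⁻⁴ mol.
Φ = 1.10×10⁻⁴ mol / 3.245×10⁻⁴ mol photons = 0.339.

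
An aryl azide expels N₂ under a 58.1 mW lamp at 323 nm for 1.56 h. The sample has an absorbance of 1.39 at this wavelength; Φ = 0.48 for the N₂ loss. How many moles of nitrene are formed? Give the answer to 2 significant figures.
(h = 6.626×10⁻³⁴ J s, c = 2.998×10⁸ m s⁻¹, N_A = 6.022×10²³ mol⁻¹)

Photon energy at 323 nm: hc/λ = (6.626×10⁻³⁴)(2.998×10⁸)/(323×10⁻⁹) = 6.150×10⁻¹⁹ J.
Energy delivered: (58.1 mW)(5616 s) = 326.3 J.
Photons incident: 326.3 / 6.150×10⁻¹⁹ = 5.306×10²⁰, i.e. 5.306×10²⁰/6.022×10²³ = 8.811×10⁻⁴ mol.
Fraction absorbed: 1 − 10^(−1.39) = 0.9593.
Photons absorbed: 0.9593 × 8.811×10⁻⁴ = 8.452×10⁻⁴ mol.
Product: Φ × n_abs = 0.48 × 8.452×10⁻⁴ = 4.057×10⁻⁴ mol.

4.1×10⁻⁴ mol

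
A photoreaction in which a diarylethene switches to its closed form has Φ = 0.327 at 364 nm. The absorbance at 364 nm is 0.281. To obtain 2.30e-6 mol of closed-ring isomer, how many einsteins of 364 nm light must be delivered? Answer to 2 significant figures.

Photons that must be absorbed: 2.30e-6 / 0.327 = 7.034e-6 mol.
Fraction absorbed: 1 − 10^(−0.281) = 0.4764.
Incident photons needed: 7.034e-6 / 0.4764 = 1.476e-5 mol.

1.5e-5 einstein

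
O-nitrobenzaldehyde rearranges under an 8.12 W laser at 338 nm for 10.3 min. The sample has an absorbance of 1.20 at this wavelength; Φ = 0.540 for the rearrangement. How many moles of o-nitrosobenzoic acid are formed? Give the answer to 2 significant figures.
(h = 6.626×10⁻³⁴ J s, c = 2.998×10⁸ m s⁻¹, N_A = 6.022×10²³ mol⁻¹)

Photon energy at 338 nm: hc/λ = (6.626×10⁻³⁴)(2.998×10⁸)/(338×10⁻⁹) = 5.877×10⁻¹⁹ J.
Energy delivered: (8.12 W)(618 s) = 5018 J.
Photons incident: 5018 / 5.877×10⁻¹⁹ = 8.538×10²¹, i.e. 8.538×10²¹/6.022×10²³ = 0.01418 mol.
Fraction absorbed: 1 − 10^(−1.20) = 0.9369.
Photons absorbed: 0.9369 × 0.01418 = 0.01329 mol.
Product: Φ × n_abs = 0.540 × 0.01329 = 0.007177 mol.

0.0072 mol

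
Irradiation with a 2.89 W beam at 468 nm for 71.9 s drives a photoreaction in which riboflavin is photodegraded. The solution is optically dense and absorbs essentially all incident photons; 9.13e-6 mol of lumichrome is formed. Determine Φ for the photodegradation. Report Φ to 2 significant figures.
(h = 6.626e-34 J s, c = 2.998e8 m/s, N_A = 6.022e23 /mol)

Photon energy at 468 nm: hc/λ = (6.626e-34)(2.998e8)/(468e-9) = 4.245e-19 J.
Energy delivered: (2.89 W)(71.9 s) = 207.8 J.
Photons incident: 207.8 / 4.245e-19 = 4.895e20, i.e. 4.895e20/6.022e23 = 8.129e-4 mol.
Φ = 9.13e-6 mol / 8.129e-4 mol photons = 0.011.

Φ = 0.011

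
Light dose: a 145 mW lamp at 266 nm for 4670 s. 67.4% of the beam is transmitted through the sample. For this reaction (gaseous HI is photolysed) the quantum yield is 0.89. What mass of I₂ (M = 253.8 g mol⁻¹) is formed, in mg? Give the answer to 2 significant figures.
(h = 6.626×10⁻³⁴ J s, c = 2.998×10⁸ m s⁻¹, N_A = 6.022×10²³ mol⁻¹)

110 mg

Photon energy at 266 nm: hc/λ = (6.626×10⁻³⁴)(2.998×10⁸)/(266×10⁻⁹) = 7.468×10⁻¹⁹ J.
Energy delivered: (145 mW)(4670 s) = 677.2 J.
Photons incident: 677.2 / 7.468×10⁻¹⁹ = 9.068×10²⁰, i.e. 9.068×10²⁰/6.022×10²³ = 0.001506 mol.
Fraction absorbed: 1 − 67.4/100 = 0.3260.
Photons absorbed: 0.3260 × 0.001506 = 4.910×10⁻⁴ mol.
Product: Φ × n_abs = 0.89 × 4.910×10⁻⁴ = 4.370×10⁻⁴ mol.
Mass: 4.370×10⁻⁴ × 253.8 = 0.1109 g = 110 mg.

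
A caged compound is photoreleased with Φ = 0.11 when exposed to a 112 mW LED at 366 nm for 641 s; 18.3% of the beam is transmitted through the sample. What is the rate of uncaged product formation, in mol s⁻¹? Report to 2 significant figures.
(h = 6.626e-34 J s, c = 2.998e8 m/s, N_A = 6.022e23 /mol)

3.1e-8 mol s⁻¹

Photon energy at 366 nm: hc/λ = (6.626e-34)(2.998e8)/(366e-9) = 5.428e-19 J.
Energy delivered: (112 mW)(641 s) = 71.79 J.
Photons incident: 71.79 / 5.428e-19 = 1.323e20, i.e. 1.323e20/6.022e23 = 2.197e-4 mol.
Fraction absorbed: 1 − 18.3/100 = 0.8170.
Photons absorbed: 0.8170 × 2.197e-4 = 1.795e-4 mol.
Product formed: 0.11 × 1.795e-4 = 1.975e-5 mol.
Rate: 1.975e-5 / 641 s = 3.1e-8 mol s⁻¹.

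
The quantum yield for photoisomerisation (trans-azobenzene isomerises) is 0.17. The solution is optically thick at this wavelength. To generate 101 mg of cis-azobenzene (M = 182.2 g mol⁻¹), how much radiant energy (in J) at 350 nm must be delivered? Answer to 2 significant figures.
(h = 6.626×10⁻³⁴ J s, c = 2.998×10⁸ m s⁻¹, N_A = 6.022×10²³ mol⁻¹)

1100 J

Product: 101 mg / 182.2 g mol⁻¹ = 5.543×10⁻⁴ mol.
Photons that must be absorbed: 5.543×10⁻⁴ / 0.17 = 0.003261 mol.
Photon energy: hc/λ = 5.676×10⁻¹⁹ J; per mole, 3.418×10⁵ J mol⁻¹.
Energy required: 0.003261 × 3.418×10⁵ = 1100 J.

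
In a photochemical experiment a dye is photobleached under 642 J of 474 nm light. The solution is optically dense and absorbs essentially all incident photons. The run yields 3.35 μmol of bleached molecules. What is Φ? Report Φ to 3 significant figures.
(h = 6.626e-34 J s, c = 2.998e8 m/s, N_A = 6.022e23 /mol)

Φ = 0.00132

Product: 3.35 μmol = 3.35e-6 mol.
Photon energy at 474 nm: hc/λ = (6.626e-34)(2.998e8)/(474e-9) = 4.191e-19 J.
Photons incident: 642 / 4.191e-19 = 1.532e21, i.e. 1.532e21/6.022e23 = 0.002544 mol.
Φ = 3.35e-6 mol / 0.002544 mol photons = 0.00132.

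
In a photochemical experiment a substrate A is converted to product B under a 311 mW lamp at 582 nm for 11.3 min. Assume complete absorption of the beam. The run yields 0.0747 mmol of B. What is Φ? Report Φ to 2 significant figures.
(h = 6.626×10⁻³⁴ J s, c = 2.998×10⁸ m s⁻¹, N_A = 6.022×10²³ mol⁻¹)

Φ = 0.073

Product: 0.0747 mmol = 7.47×10⁻⁵ mol.
Photon energy at 582 nm: hc/λ = (6.626×10⁻³⁴)(2.998×10⁸)/(582×10⁻⁹) = 3.413×10⁻¹⁹ J.
Energy delivered: (311 mW)(678 s) = 210.9 J.
Photons incident: 210.9 / 3.413×10⁻¹⁹ = 6.179×10²⁰, i.e. 6.179×10²⁰/6.022×10²³ = 0.001026 mol.
Φ = 7.47×10⁻⁵ mol / 0.001026 mol photons = 0.073.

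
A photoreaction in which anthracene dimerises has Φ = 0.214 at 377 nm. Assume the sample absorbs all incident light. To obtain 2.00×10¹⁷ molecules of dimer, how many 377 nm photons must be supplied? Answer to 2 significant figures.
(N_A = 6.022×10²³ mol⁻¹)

9.3×10¹⁷ photons

Product: 2.00×10¹⁷ / 6.022×10²³ = 3.321×10⁻⁷ mol.
Photons that must be absorbed: 3.321×10⁻⁷ / 0.214 = 1.552×10⁻⁶ mol.
Photon count: 1.552×10⁻⁶ × 6.022×10²³ = 9.3×10¹⁷.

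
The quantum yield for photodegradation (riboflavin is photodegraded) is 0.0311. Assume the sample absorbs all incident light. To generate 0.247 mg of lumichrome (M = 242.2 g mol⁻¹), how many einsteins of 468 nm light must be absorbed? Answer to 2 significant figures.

Product: 0.247 mg / 242.2 g mol⁻¹ = 1.020×10⁻⁶ mol.
Photons that must be absorbed: 1.020×10⁻⁶ / 0.0311 = 3.280×10⁻⁵ mol.

3.3×10⁻⁵ einstein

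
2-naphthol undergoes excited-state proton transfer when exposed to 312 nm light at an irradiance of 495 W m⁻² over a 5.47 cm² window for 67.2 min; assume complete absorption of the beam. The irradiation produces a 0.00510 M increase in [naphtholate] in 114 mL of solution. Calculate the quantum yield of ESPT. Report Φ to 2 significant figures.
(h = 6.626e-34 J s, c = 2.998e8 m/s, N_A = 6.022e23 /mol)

Product: (0.00510 M)(0.114 L) = 5.814e-4 mol.
Photon energy at 312 nm: hc/λ = (6.626e-34)(2.998e8)/(312e-9) = 6.367e-19 J.
Energy delivered: (495 W m⁻²)(5.47e-4 m²)(4032 s) = 1092 J.
Photons incident: 1092 / 6.367e-19 = 1.715e21, i.e. 1.715e21/6.022e23 = 0.002848 mol.
Φ = 5.814e-4 mol / 0.002848 mol photons = 0.20.

Φ = 0.20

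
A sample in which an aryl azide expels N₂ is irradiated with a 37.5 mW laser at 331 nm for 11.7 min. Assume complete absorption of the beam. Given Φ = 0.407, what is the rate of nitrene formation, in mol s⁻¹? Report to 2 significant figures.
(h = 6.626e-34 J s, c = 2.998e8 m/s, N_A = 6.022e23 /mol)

Photon energy at 331 nm: hc/λ = (6.626e-34)(2.998e8)/(331e-9) = 6.001e-19 J.
Energy delivered: (37.5 mW)(702 s) = 26.33 J.
Photons incident: 26.33 / 6.001e-19 = 4.388e19, i.e. 4.388e19/6.022e23 = 7.287e-5 mol.
Product formed: 0.407 × 7.287e-5 = 2.966e-5 mol.
Rate: 2.966e-5 / 702 s = 4.2e-8 mol s⁻¹.

4.2e-8 mol s⁻¹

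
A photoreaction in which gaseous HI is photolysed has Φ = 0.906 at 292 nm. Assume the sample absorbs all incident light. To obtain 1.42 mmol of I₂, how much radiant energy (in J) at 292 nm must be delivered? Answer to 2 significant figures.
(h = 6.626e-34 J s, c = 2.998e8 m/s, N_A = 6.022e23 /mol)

640 J

Product: 1.42 mmol = 0.00142 mol.
Photons that must be absorbed: 0.00142 / 0.906 = 0.001567 mol.
Photon energy: hc/λ = 6.803e-19 J; per mole, 4.097e5 J mol⁻¹.
Energy required: 0.001567 × 4.097e5 = 640 J.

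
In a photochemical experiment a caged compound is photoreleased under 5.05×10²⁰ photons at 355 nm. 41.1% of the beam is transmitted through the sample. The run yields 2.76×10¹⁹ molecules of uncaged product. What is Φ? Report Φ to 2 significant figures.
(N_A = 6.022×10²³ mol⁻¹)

Φ = 0.093

Product: 2.76×10¹⁹ / 6.022×10²³ = 4.583×10⁻⁵ mol.
Moles of photons: 5.05×10²⁰ / 6.022×10²³ = 8.386×10⁻⁴ mol.
Fraction absorbed: 1 − 41.1/100 = 0.5890.
Photons absorbed: 0.5890 × 8.386×10⁻⁴ = 4.939×10⁻⁴ mol.
Φ = 4.583×10⁻⁵ mol / 4.939×10⁻⁴ mol photons = 0.093.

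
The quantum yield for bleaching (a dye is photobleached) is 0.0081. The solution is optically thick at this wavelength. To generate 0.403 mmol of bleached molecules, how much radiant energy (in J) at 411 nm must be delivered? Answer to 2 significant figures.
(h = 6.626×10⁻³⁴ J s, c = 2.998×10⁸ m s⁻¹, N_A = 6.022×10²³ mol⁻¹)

1.4×10⁴ J

Product: 0.403 mmol = 4.03×10⁻⁴ mol.
Photons that must be absorbed: 4.03×10⁻⁴ / 0.0081 = 0.04975 mol.
Photon energy: hc/λ = 4.833×10⁻¹⁹ J; per mole, 2.910×10⁵ J mol⁻¹.
Energy required: 0.04975 × 2.910×10⁵ = 1.4×10⁴ J.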